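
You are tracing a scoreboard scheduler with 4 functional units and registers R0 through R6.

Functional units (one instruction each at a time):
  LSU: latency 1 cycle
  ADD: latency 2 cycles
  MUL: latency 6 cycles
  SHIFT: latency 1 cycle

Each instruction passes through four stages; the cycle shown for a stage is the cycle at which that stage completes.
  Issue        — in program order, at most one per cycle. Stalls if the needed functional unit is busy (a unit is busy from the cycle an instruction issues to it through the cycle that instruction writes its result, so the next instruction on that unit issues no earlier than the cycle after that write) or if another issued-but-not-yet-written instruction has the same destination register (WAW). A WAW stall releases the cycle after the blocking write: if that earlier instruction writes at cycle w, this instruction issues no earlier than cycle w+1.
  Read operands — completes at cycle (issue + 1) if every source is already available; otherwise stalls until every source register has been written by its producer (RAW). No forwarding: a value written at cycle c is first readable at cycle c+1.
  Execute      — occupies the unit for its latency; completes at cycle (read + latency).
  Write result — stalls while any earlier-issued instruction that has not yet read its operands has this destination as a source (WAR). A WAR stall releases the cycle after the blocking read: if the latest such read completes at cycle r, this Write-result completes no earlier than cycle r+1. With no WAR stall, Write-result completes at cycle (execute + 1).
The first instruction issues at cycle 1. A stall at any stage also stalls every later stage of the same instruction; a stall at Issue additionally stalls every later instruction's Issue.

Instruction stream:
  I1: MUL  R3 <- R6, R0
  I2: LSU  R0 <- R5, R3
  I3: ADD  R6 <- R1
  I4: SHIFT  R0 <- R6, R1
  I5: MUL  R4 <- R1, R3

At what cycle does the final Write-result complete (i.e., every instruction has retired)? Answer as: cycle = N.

cycle = 22

I1 -> (1, 2, 8, 9)
I2 -> (2, 10, 11, 12)  // RAW R3: wait I1 write@9
I3 -> (3, 4, 6, 7)
I4 -> (13, 14, 15, 16)  // WAW R0: wait I2 write@12
I5 -> (14, 15, 21, 22)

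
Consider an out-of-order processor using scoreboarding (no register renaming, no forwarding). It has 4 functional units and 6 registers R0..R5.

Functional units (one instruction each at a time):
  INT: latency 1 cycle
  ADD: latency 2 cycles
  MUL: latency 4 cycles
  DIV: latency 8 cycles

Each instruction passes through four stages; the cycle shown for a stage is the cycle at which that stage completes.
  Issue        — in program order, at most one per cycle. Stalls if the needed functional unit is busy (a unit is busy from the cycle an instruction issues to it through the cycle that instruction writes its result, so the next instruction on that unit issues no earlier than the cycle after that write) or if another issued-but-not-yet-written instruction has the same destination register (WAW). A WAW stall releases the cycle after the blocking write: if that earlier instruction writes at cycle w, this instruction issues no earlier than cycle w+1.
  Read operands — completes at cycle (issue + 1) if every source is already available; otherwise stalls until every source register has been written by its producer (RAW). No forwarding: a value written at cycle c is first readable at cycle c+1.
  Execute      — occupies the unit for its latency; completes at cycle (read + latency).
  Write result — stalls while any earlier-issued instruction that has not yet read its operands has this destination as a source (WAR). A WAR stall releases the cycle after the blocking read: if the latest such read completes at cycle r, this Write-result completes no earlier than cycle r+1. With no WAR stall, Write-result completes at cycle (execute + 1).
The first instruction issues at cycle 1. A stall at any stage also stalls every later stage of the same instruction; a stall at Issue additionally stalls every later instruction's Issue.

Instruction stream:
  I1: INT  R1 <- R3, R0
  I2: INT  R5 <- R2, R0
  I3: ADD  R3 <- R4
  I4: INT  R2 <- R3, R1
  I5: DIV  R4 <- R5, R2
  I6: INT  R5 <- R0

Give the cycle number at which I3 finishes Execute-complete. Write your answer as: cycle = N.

cycle = 9

[1] I1 issues→INT
[2] I1 reads
[3] I1 exec-done
[4] I1 writes R1
[5] I2 issues→INT
[6] I2 reads · I3 issues→ADD
[7] I2 exec-done · I3 reads
[8] I2 writes R5
[9] I3 exec-done · I4 issues→INT
[10] I3 writes R3 · I5 issues→DIV
[11] I4 reads
[12] I4 exec-done
[13] I4 writes R2
[14] I5 reads · I6 issues→INT
[15] I6 reads
[16] I6 exec-done
[17] I6 writes R5
[22] I5 exec-done
[23] I5 writes R4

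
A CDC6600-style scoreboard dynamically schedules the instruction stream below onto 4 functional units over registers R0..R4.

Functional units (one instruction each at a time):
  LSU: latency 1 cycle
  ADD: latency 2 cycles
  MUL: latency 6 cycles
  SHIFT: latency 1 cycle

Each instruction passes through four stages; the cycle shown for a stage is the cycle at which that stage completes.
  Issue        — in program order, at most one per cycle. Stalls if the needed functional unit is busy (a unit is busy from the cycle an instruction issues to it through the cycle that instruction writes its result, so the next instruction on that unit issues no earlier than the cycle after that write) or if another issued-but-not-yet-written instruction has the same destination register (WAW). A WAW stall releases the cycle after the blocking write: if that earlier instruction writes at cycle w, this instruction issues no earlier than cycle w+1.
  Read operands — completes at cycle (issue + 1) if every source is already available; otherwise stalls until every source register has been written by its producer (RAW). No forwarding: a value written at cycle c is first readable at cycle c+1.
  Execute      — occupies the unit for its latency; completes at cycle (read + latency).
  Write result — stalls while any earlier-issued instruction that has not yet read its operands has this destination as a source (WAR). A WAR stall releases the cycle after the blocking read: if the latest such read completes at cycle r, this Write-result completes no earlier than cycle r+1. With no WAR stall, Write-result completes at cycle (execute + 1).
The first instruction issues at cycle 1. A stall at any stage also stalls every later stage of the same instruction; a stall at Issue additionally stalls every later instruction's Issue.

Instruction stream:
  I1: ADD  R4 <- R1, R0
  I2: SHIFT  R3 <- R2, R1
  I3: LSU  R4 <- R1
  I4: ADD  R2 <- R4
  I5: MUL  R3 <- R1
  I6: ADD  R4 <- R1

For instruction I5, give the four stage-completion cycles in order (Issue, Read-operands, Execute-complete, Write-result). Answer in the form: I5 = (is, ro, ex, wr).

cycle 1: I1 issues→ADD
cycle 2: I1 reads; I2 issues→SHIFT
cycle 3: I2 reads
cycle 4: I1 exec-done; I2 exec-done
cycle 5: I1 writes R4; I2 writes R3
cycle 6: I3 issues→LSU
cycle 7: I3 reads; I4 issues→ADD
cycle 8: I3 exec-done; I5 issues→MUL
cycle 9: I3 writes R4; I5 reads
cycle 10: I4 reads
cycle 12: I4 exec-done
cycle 13: I4 writes R2
cycle 14: I6 issues→ADD
cycle 15: I5 exec-done; I6 reads
cycle 16: I5 writes R3
cycle 17: I6 exec-done
cycle 18: I6 writes R4

I5 = (8, 9, 15, 16)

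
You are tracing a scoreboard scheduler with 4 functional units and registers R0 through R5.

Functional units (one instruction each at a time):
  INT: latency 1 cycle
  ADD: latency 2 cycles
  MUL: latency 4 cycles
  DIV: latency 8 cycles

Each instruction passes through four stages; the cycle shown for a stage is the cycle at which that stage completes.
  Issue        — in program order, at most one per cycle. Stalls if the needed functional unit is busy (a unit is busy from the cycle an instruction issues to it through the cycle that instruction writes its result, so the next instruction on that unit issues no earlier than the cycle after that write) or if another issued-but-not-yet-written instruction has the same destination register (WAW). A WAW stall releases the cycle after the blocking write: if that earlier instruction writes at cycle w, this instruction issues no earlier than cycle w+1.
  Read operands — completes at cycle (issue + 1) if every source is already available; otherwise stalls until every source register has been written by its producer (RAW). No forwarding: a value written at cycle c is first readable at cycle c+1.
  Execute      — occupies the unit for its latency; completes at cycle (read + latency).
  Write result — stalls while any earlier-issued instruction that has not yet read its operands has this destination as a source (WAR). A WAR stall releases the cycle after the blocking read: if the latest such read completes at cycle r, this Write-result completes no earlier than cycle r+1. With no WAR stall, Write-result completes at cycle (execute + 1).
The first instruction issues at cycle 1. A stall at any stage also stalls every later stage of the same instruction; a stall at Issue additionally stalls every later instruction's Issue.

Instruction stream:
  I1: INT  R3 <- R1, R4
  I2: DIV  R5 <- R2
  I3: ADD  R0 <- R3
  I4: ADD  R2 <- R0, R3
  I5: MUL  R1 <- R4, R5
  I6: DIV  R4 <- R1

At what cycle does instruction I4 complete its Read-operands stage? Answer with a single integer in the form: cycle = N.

cycle = 10

t=1  I1→INT
t=2  I1 RO, I2→DIV
t=3  I1 EX, I2 RO, I3→ADD
t=4  I1 WR R3
t=5  I3 RO
t=7  I3 EX
t=8  I3 WR R0
t=9  I4→ADD
t=10  I4 RO, I5→MUL
t=11  I2 EX
t=12  I2 WR R5, I4 EX
t=13  I4 WR R2, I5 RO, I6→DIV
t=17  I5 EX
t=18  I5 WR R1
t=19  I6 RO
t=27  I6 EX
t=28  I6 WR R4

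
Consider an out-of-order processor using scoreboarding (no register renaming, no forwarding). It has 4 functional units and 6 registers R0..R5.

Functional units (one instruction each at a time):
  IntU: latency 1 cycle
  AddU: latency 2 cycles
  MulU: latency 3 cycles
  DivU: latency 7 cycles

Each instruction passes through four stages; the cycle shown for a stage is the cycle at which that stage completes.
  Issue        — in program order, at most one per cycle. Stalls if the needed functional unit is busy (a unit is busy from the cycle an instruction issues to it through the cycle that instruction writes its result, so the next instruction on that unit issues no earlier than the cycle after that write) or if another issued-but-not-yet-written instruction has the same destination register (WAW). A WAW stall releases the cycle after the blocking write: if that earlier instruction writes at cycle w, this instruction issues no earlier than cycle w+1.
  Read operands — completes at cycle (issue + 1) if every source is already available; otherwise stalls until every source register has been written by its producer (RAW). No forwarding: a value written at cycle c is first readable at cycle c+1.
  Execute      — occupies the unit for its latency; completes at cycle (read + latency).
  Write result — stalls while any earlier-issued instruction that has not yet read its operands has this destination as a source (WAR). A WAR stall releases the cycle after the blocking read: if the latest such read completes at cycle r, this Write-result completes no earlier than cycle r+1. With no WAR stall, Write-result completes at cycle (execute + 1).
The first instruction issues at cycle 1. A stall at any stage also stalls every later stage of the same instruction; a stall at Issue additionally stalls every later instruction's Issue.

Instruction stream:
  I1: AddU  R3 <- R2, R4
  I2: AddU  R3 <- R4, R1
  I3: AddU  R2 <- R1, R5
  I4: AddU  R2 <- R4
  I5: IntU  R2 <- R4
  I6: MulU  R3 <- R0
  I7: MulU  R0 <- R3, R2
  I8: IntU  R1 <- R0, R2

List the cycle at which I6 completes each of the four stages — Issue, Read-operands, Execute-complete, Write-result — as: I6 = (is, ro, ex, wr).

I6 = (22, 23, 26, 27)

I1 -> (1, 2, 4, 5)
I2 -> (6, 7, 9, 10)  // struct: AddU busy until I1 writes@5
I3 -> (11, 12, 14, 15)  // struct: AddU busy until I2 writes@10
I4 -> (16, 17, 19, 20)  // struct: AddU busy until I3 writes@15
I5 -> (21, 22, 23, 24)  // WAW R2: wait I4 write@20
I6 -> (22, 23, 26, 27)
I7 -> (28, 29, 32, 33)  // struct: MulU busy until I6 writes@27
I8 -> (29, 34, 35, 36)  // RAW R0: wait I7 write@33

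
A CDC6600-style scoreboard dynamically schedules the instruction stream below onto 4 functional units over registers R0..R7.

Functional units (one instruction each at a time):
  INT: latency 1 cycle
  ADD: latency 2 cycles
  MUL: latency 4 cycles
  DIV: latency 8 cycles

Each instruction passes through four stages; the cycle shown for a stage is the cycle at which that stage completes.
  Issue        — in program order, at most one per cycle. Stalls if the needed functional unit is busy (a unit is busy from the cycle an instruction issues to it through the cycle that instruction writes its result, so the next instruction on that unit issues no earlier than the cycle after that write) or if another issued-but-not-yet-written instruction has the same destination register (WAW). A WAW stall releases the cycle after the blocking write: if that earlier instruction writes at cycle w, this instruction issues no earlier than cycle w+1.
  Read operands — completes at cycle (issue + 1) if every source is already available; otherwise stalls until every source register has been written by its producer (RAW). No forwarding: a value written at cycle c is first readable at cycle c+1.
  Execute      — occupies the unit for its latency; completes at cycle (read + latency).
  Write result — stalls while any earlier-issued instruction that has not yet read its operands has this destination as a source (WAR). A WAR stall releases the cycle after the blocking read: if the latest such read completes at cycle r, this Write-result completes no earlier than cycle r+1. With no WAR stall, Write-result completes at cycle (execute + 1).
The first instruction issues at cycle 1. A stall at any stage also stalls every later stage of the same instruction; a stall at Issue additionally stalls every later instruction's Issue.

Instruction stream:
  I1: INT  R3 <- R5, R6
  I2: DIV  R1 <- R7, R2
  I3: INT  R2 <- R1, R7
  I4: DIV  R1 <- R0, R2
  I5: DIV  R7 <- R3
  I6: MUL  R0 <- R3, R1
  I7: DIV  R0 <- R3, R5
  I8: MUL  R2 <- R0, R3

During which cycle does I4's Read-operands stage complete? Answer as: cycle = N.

t=1  I1 issues→INT
t=2  I1 reads; I2 issues→DIV
t=3  I1 exec-done; I2 reads
t=4  I1 writes R3
t=5  I3 issues→INT
t=11  I2 exec-done
t=12  I2 writes R1
t=13  I3 reads; I4 issues→DIV
t=14  I3 exec-done
t=15  I3 writes R2
t=16  I4 reads
t=24  I4 exec-done
t=25  I4 writes R1
t=26  I5 issues→DIV
t=27  I5 reads; I6 issues→MUL
t=28  I6 reads
t=32  I6 exec-done
t=33  I6 writes R0
t=35  I5 exec-done
t=36  I5 writes R7
t=37  I7 issues→DIV
t=38  I7 reads; I8 issues→MUL
t=46  I7 exec-done
t=47  I7 writes R0
t=48  I8 reads
t=52  I8 exec-done
t=53  I8 writes R2

cycle = 16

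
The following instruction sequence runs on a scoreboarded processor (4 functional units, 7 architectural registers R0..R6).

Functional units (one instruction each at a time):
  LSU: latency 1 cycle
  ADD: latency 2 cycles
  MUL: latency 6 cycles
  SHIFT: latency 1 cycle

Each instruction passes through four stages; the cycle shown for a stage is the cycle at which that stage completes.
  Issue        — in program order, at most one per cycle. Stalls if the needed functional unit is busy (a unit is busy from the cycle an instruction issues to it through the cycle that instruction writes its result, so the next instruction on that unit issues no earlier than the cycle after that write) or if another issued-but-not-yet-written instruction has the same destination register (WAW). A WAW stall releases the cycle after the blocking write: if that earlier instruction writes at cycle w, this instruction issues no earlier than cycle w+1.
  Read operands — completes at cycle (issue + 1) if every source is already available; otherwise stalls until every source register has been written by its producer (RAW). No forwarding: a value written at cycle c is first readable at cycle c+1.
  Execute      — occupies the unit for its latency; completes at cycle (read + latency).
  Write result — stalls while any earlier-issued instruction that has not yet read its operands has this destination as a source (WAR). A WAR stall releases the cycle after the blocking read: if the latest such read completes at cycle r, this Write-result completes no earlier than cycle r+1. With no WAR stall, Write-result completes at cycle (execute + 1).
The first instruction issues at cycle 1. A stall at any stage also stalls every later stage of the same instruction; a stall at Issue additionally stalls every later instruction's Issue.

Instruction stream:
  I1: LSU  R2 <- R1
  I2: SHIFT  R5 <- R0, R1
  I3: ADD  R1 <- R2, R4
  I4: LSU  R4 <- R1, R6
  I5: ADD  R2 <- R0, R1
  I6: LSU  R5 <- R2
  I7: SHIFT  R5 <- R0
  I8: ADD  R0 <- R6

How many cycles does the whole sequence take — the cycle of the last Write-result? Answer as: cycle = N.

[1] I1 dispatched to LSU
[2] I1 operands ready; I2 dispatched to SHIFT
[3] I1 complete; I2 operands ready; I3 dispatched to ADD
[4] R2←I1; I2 complete
[5] R5←I2; I3 operands ready; I4 dispatched to LSU
[7] I3 complete
[8] R1←I3
[9] I4 operands ready; I5 dispatched to ADD
[10] I4 complete; I5 operands ready
[11] R4←I4
[12] I5 complete; I6 dispatched to LSU
[13] R2←I5
[14] I6 operands ready
[15] I6 complete
[16] R5←I6
[17] I7 dispatched to SHIFT
[18] I7 operands ready; I8 dispatched to ADD
[19] I7 complete; I8 operands ready
[20] R5←I7
[21] I8 complete
[22] R0←I8

cycle = 22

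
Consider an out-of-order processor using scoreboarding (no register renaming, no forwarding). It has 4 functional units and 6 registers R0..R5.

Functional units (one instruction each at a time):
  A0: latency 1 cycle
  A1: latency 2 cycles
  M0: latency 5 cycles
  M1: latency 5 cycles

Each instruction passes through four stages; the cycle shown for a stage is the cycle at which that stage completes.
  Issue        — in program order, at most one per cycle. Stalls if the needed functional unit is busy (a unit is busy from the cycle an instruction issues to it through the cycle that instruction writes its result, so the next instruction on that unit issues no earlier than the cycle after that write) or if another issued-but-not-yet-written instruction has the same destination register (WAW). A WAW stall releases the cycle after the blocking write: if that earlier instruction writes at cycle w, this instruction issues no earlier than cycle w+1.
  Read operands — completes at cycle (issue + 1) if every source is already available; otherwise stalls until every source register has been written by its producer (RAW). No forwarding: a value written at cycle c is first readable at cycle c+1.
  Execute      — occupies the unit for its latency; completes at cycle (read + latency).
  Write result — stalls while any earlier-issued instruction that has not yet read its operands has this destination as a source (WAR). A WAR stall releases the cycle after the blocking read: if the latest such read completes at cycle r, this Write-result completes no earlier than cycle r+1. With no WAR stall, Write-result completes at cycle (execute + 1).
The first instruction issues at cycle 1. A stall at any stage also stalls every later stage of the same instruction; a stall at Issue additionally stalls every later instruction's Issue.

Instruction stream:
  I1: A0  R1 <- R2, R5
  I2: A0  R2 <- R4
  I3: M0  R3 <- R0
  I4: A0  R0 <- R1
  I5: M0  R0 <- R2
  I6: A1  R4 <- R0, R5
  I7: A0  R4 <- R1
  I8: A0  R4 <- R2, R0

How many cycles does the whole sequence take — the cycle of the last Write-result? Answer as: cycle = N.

cycle = 33

I1  is:1  ro:2  ex:3  wr:4
I2  is:5  ro:6  ex:7  wr:8  — struct: A0 busy until I1 writes@4
I3  is:6  ro:7  ex:12  wr:13
I4  is:9  ro:10  ex:11  wr:12  — struct: A0 busy until I2 writes@8
I5  is:14  ro:15  ex:20  wr:21  — struct: M0 busy until I3 writes@13
I6  is:15  ro:22  ex:24  wr:25  — RAW R0: wait I5 write@21
I7  is:26  ro:27  ex:28  wr:29  — WAW R4: wait I6 write@25
I8  is:30  ro:31  ex:32  wr:33  — struct: A0 busy until I7 writes@29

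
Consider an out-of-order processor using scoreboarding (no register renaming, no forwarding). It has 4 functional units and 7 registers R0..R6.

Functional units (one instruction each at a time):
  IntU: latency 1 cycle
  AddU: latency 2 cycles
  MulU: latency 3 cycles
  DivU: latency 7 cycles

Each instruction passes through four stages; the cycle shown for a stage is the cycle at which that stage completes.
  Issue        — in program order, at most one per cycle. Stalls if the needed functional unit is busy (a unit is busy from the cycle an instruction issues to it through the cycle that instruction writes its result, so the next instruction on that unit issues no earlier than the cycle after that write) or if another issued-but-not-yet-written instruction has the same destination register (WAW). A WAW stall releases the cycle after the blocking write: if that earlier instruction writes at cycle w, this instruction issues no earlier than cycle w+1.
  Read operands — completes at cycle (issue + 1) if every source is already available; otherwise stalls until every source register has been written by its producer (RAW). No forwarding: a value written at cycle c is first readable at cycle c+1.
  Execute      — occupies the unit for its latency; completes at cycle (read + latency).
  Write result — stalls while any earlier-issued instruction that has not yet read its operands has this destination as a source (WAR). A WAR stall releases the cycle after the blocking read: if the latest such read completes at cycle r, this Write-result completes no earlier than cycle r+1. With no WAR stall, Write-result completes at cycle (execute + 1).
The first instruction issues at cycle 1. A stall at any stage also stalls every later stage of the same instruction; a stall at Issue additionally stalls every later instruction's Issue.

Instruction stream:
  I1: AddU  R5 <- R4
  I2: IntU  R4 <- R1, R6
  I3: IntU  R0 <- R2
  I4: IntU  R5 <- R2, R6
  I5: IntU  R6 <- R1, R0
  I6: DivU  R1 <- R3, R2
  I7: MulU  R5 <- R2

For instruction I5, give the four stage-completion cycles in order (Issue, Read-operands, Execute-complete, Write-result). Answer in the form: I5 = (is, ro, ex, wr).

I5 = (14, 15, 16, 17)

[1] I1 dispatched to AddU
[2] I1 operands ready | I2 dispatched to IntU
[3] I2 operands ready
[4] I1 complete | I2 complete
[5] R5←I1 | R4←I2
[6] I3 dispatched to IntU
[7] I3 operands ready
[8] I3 complete
[9] R0←I3
[10] I4 dispatched to IntU
[11] I4 operands ready
[12] I4 complete
[13] R5←I4
[14] I5 dispatched to IntU
[15] I5 operands ready | I6 dispatched to DivU
[16] I5 complete | I6 operands ready | I7 dispatched to MulU
[17] R6←I5 | I7 operands ready
[20] I7 complete
[21] R5←I7
[23] I6 complete
[24] R1←I6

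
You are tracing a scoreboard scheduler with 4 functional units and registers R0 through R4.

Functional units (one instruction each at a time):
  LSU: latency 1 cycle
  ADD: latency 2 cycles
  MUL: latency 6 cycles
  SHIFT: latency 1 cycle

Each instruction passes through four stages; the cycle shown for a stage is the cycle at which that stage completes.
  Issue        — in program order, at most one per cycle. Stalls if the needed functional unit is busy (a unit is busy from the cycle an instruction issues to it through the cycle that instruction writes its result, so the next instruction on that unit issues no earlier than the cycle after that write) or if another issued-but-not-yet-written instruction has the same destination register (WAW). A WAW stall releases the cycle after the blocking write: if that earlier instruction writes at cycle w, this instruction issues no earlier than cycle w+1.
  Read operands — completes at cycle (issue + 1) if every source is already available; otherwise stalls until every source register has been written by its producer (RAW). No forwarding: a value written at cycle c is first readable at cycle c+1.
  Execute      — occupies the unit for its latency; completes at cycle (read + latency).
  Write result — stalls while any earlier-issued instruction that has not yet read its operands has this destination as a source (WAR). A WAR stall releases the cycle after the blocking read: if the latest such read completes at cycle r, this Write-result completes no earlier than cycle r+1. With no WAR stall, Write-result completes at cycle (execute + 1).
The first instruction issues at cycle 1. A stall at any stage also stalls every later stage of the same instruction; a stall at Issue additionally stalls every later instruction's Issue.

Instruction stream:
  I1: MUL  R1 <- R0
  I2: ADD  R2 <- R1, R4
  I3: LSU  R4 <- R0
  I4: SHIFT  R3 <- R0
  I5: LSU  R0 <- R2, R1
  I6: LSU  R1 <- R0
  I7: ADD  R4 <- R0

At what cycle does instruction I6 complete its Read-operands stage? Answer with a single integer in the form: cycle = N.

c1: I1 issues→MUL
c2: I1 reads | I2 issues→ADD
c3: I3 issues→LSU
c4: I3 reads | I4 issues→SHIFT
c5: I3 exec-done | I4 reads
c6: I4 exec-done
c7: I4 writes R3
c8: I1 exec-done
c9: I1 writes R1
c10: I2 reads
c11: I3 writes R4
c12: I2 exec-done | I5 issues→LSU
c13: I2 writes R2
c14: I5 reads
c15: I5 exec-done
c16: I5 writes R0
c17: I6 issues→LSU
c18: I6 reads | I7 issues→ADD
c19: I6 exec-done | I7 reads
c20: I6 writes R1
c21: I7 exec-done
c22: I7 writes R4

cycle = 18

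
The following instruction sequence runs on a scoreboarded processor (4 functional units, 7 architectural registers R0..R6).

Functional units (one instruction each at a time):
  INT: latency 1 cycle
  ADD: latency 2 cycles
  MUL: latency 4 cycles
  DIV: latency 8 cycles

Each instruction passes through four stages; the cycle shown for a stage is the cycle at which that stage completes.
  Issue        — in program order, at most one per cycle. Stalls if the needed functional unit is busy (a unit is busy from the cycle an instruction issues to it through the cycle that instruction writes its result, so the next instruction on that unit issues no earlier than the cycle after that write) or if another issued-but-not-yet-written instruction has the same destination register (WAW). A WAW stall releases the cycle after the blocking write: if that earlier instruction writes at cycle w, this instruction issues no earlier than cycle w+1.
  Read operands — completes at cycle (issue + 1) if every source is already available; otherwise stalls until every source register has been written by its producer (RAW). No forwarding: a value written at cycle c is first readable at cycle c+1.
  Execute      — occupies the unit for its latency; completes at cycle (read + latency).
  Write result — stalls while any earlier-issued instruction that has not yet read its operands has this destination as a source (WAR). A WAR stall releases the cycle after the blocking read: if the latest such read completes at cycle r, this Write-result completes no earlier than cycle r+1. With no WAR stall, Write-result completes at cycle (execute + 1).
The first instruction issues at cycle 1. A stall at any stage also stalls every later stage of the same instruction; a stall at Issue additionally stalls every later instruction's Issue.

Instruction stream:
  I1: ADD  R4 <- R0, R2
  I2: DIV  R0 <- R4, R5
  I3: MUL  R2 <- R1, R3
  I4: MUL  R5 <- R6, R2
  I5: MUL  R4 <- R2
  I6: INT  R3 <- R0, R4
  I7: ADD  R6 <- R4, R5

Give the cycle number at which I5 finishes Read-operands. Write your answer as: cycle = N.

c1: issue I1 (ADD)
c2: I1 read-ops; issue I2 (DIV)
c3: issue I3 (MUL)
c4: I1 finished on ADD; I3 read-ops
c5: I1→R4
c6: I2 read-ops
c8: I3 finished on MUL
c9: I3→R2
c10: issue I4 (MUL)
c11: I4 read-ops
c14: I2 finished on DIV
c15: I2→R0; I4 finished on MUL
c16: I4→R5
c17: issue I5 (MUL)
c18: I5 read-ops; issue I6 (INT)
c19: issue I7 (ADD)
c22: I5 finished on MUL
c23: I5→R4
c24: I6 read-ops; I7 read-ops
c25: I6 finished on INT
c26: I6→R3; I7 finished on ADD
c27: I7→R6

cycle = 18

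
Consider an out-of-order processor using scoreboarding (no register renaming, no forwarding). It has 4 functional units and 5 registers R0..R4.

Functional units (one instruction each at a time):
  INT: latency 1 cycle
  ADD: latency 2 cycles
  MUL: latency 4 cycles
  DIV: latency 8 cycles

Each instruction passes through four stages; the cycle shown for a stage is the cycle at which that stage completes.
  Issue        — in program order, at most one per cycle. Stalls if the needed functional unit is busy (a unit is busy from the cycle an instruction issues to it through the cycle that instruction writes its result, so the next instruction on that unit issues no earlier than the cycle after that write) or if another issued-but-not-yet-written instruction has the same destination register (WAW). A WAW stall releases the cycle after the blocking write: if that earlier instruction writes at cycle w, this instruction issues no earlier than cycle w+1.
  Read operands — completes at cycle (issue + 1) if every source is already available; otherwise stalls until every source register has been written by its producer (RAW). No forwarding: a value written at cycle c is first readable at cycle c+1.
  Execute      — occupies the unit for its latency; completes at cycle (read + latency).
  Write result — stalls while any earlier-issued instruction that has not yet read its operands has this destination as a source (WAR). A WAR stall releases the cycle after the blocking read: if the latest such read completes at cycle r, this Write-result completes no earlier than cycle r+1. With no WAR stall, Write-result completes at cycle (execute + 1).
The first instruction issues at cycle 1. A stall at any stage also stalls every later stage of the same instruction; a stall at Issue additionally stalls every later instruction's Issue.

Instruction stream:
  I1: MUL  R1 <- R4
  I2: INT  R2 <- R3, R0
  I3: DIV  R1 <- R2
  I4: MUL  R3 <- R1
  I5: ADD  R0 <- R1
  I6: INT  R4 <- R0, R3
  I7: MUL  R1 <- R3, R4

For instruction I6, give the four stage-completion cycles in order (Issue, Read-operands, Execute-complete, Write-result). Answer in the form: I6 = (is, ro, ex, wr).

c1: I1 issues→MUL
c2: I1 reads · I2 issues→INT
c3: I2 reads
c4: I2 exec-done
c5: I2 writes R2
c6: I1 exec-done
c7: I1 writes R1
c8: I3 issues→DIV
c9: I3 reads · I4 issues→MUL
c10: I5 issues→ADD
c11: I6 issues→INT
c17: I3 exec-done
c18: I3 writes R1
c19: I4 reads · I5 reads
c21: I5 exec-done
c22: I5 writes R0
c23: I4 exec-done
c24: I4 writes R3
c25: I6 reads · I7 issues→MUL
c26: I6 exec-done
c27: I6 writes R4
c28: I7 reads
c32: I7 exec-done
c33: I7 writes R1

I6 = (11, 25, 26, 27)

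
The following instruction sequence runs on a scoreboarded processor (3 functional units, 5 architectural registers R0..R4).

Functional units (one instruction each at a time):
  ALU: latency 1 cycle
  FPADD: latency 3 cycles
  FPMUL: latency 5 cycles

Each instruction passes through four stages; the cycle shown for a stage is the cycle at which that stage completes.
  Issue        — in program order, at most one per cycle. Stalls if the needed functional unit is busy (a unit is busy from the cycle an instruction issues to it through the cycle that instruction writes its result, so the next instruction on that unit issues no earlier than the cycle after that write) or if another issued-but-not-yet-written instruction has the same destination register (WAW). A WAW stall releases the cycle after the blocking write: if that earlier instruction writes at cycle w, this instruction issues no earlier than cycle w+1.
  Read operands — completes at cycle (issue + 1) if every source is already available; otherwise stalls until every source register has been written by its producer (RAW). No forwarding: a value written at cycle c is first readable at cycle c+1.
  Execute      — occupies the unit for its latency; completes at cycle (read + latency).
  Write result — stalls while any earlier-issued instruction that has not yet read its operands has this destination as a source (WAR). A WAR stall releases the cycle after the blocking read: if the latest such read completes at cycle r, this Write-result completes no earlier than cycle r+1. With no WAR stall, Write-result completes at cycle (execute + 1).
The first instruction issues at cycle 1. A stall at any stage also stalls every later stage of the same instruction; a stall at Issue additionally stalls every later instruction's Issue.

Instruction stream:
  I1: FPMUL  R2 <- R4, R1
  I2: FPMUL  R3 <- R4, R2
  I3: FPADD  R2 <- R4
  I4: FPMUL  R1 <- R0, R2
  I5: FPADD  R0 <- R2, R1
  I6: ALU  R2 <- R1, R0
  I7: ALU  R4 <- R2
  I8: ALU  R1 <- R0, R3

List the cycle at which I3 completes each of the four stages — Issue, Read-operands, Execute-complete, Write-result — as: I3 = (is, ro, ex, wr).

[I1] 1/2/7/8
[I2] 9/10/15/16  (struct: FPMUL busy until I1 writes@8)
[I3] 10/11/14/15
[I4] 17/18/23/24  (struct: FPMUL busy until I2 writes@16)
[I5] 18/25/28/29  (RAW R1: wait I4 write@24)
[I6] 19/30/31/32  (RAW R0: wait I5 write@29)
[I7] 33/34/35/36  (struct: ALU busy until I6 writes@32)
[I8] 37/38/39/40  (struct: ALU busy until I7 writes@36)

I3 = (10, 11, 14, 15)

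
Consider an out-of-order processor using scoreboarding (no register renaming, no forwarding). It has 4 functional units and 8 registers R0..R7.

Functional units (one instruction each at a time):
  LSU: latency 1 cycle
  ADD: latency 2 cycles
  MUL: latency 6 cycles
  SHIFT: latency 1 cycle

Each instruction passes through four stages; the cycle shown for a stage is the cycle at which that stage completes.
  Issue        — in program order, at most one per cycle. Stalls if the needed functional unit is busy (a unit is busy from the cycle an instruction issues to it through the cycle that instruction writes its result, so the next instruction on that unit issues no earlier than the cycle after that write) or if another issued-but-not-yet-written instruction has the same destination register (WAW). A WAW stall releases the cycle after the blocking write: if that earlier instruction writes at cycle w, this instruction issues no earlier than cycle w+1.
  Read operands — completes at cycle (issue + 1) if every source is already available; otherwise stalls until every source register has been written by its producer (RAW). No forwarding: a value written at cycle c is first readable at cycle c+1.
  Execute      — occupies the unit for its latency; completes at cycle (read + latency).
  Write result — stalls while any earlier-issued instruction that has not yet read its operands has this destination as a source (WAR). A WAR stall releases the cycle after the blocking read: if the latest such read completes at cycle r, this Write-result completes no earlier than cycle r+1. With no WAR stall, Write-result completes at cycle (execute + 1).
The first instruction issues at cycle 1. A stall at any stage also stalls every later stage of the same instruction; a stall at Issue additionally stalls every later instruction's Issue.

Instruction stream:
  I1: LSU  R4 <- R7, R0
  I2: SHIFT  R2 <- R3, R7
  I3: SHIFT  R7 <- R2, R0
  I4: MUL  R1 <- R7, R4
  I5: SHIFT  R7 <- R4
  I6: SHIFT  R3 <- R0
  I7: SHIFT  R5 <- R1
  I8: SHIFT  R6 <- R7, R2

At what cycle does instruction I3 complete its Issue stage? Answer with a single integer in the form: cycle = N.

cycle = 6

c1: issue I1 (LSU)
c2: I1 read-ops | issue I2 (SHIFT)
c3: I1 finished on LSU | I2 read-ops
c4: I1→R4 | I2 finished on SHIFT
c5: I2→R2
c6: issue I3 (SHIFT)
c7: I3 read-ops | issue I4 (MUL)
c8: I3 finished on SHIFT
c9: I3→R7
c10: I4 read-ops | issue I5 (SHIFT)
c11: I5 read-ops
c12: I5 finished on SHIFT
c13: I5→R7
c14: issue I6 (SHIFT)
c15: I6 read-ops
c16: I4 finished on MUL | I6 finished on SHIFT
c17: I4→R1 | I6→R3
c18: issue I7 (SHIFT)
c19: I7 read-ops
c20: I7 finished on SHIFT
c21: I7→R5
c22: issue I8 (SHIFT)
c23: I8 read-ops
c24: I8 finished on SHIFT
c25: I8→R6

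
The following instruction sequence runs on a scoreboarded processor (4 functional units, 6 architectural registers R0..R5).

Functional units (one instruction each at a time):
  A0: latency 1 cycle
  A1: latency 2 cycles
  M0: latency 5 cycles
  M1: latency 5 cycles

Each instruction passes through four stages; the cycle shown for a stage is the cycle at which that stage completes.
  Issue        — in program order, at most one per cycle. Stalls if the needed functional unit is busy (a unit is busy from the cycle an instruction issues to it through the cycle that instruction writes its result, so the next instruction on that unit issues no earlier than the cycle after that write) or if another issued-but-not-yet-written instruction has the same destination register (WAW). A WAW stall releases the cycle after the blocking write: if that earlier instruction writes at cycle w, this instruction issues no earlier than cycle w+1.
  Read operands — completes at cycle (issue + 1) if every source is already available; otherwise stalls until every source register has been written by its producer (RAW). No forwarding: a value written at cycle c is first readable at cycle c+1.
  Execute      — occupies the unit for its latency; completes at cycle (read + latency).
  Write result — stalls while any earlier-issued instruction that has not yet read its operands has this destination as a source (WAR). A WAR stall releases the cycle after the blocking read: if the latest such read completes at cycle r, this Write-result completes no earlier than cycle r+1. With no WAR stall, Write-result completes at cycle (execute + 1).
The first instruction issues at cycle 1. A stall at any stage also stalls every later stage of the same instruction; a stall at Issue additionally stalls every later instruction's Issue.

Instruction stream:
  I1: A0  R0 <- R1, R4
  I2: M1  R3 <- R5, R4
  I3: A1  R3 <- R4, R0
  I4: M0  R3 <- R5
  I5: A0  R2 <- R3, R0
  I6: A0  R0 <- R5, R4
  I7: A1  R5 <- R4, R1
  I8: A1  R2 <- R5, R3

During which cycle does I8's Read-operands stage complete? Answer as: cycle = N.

cycle = 33

[I1] 1/2/3/4
[I2] 2/3/8/9
[I3] 10/11/13/14  (WAW R3: wait I2 write@9)
[I4] 15/16/21/22  (WAW R3: wait I3 write@14)
[I5] 16/23/24/25  (RAW R3: wait I4 write@22)
[I6] 26/27/28/29  (struct: A0 busy until I5 writes@25)
[I7] 27/28/30/31
[I8] 32/33/35/36  (struct: A1 busy until I7 writes@31)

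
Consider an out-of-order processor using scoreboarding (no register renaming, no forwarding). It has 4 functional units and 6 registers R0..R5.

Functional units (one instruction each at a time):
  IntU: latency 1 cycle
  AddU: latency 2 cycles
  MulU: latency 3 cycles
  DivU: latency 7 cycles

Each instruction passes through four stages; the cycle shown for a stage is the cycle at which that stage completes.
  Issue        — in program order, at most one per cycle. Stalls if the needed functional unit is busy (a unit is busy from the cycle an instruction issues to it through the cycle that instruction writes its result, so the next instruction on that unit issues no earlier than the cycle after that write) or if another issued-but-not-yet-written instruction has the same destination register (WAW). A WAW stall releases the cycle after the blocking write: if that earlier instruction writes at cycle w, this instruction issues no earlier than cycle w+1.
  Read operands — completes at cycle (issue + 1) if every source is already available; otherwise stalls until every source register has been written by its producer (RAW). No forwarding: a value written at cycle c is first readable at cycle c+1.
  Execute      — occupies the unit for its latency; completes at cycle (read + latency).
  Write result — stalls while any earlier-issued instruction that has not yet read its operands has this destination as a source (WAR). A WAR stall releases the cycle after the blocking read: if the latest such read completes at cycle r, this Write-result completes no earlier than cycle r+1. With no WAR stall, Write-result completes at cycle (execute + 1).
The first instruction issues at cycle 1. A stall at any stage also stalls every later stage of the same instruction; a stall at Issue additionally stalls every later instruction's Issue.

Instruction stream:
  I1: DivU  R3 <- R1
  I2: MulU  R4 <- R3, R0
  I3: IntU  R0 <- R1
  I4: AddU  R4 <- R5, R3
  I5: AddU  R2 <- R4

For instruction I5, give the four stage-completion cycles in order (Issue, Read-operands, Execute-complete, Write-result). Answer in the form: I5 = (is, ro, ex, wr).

I1 -> (1, 2, 9, 10)
I2 -> (2, 11, 14, 15)  // RAW R3: wait I1 write@10
I3 -> (3, 4, 5, 12)  // WAR R0: wait I2 read@11
I4 -> (16, 17, 19, 20)  // WAW R4: wait I2 write@15
I5 -> (21, 22, 24, 25)  // struct: AddU busy until I4 writes@20

I5 = (21, 22, 24, 25)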